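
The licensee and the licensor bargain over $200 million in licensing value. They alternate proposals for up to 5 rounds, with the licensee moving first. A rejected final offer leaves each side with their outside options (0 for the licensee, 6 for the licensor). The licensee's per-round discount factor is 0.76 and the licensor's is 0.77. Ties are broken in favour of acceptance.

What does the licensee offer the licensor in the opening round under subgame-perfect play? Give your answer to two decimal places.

Round 5 (the licensee proposes): the licensor gets 6 if talks fail, so the licensee offers 6 and keeps 194.
Round 4 (the licensor proposes): the licensee can get 194 next round, worth 0.76 × 194 = 147.44 now, so the licensor offers 147.44, keeping 52.56.
Round 3 (the licensee proposes): the licensor can get 52.56 next round, worth 0.77 × 52.56 = 40.4712 now; the licensee offers that and keeps 159.5288.
Round 2 (the licensor proposes): the licensee can get 159.5288 next round, worth 0.76 × 159.5288 = 121.241888 now; the licensor offers that and keeps 78.758112.
Round 1 (the licensee proposes): the licensor can get 78.758112 next round, worth 0.77 × 78.758112 = 60.64374624 now, so the licensee offers 60.64374624, keeping 139.35625376.

60.64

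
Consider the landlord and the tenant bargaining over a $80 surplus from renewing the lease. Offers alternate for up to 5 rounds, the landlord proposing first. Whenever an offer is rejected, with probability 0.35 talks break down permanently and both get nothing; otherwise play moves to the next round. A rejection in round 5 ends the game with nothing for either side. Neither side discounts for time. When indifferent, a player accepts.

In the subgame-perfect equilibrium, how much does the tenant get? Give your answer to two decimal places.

Round 5 (the landlord proposes): the tenant will accept anything ≥ 0, so the landlord offers 0 and keeps 80.
Round 4 (the tenant proposes): rejecting gives the landlord an expected 0.65 × 80 = 52, so the tenant offers 52, keeping 28.
Round 3 (the landlord proposes): rejecting gives the tenant an expected 0.65 × 28 = 18.2, so the landlord offers 18.2, keeping 61.8.
Round 2 (the tenant proposes): rejecting gives the landlord an expected 0.65 × 61.8 = 40.17; the tenant offers that and keeps 39.83.
Round 1 (the landlord proposes): rejecting gives the tenant an expected 0.65 × 39.83 = 25.8895, so the landlord offers 25.8895, keeping 54.1105.

25.89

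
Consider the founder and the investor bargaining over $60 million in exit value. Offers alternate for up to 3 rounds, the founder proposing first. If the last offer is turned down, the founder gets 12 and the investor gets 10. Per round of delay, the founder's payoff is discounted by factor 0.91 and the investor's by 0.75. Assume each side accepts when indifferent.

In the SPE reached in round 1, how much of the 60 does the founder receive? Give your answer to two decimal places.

49.13

Round 3 (the founder proposes): the investor gets 10 if talks fail, so the founder offers 10 and keeps 50.
Round 2 (the investor proposes): the founder can get 50 next round, worth 0.91 × 50 = 45.5 now. The investor offers 45.5 and keeps 60 − 45.5 = 14.5.
Round 1 (the founder proposes): the investor can get 14.5 next round, worth 0.75 × 14.5 = 10.875 now, so the founder offers 10.875, keeping 49.125.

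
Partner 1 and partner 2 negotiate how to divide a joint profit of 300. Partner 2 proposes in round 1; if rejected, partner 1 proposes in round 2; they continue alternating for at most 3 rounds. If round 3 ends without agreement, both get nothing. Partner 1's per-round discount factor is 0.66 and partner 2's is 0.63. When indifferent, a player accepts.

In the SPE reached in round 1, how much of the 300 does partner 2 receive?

Round 3 (partner 2 proposes): rejection yields 0 for partner 1; partner 2 offers 0 and keeps 300.
Round 2 (partner 1 proposes): partner 2 can get 300 next round, worth 0.63 × 300 = 189 now; partner 1 offers that and keeps 111.
Round 1 (partner 2 proposes): partner 1 can get 111 next round, worth 0.66 × 111 = 73.26 now; partner 2 offers that and keeps 226.74.

226.74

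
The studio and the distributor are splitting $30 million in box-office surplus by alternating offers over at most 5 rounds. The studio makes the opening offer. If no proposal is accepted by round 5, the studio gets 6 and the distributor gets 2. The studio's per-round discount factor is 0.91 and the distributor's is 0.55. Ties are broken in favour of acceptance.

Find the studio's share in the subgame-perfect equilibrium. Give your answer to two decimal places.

27.27

Work backward from the last round.
Round 5 (the studio proposes): the distributor gets 2 if talks fail, so the studio offers 2 and keeps 28.
Round 4 (the distributor proposes): the studio can get 28 next round, worth 0.91 × 28 = 25.48 now. The distributor offers 25.48 and keeps 30 − 25.48 = 4.52.
Round 3 (the studio proposes): the distributor can get 4.52 next round, worth 0.55 × 4.52 = 2.486 now, so the studio offers 2.486, keeping 27.514.
Round 2 (the distributor proposes): the studio can get 27.514 next round, worth 0.91 × 27.514 = 25.03774 now, so the distributor offers 25.03774, keeping 4.96226.
Round 1 (the studio proposes): the distributor can get 4.96226 next round, worth 0.55 × 4.96226 = 2.729243 now, so the studio offers 2.729243, keeping 27.270757.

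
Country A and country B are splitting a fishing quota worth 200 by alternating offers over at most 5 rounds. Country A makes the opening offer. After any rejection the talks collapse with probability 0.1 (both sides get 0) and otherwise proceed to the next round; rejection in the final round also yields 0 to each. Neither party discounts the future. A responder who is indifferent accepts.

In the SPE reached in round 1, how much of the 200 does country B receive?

Round 5 (country A proposes): country B will accept anything ≥ 0, so country A offers 0 and keeps 200.
Round 4 (country B proposes): rejecting gives country A an expected 0.9 × 200 = 180; country B offers that and keeps 20.
Round 3 (country A proposes): rejecting gives country B an expected 0.9 × 20 = 18. Country A offers 18 and keeps 200 − 18 = 182.
Round 2 (country B proposes): rejecting gives country A an expected 0.9 × 182 = 163.8. Country B offers 163.8 and keeps 200 − 163.8 = 36.2.
Round 1 (country A proposes): rejecting gives country B an expected 0.9 × 36.2 = 32.58; country A offers that and keeps 167.42.

32.58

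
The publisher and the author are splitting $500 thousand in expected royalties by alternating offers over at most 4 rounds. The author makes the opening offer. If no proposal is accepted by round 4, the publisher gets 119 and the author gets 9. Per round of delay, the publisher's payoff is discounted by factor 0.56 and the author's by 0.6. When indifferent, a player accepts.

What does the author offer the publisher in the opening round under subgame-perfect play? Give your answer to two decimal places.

204.39

Round 4 (the publisher proposes): the author gets 9 if talks fail, so the publisher offers 9 and keeps 491.
Round 3 (the author proposes): the publisher can get 491 next round, worth 0.56 × 491 = 274.96 now; the author offers that and keeps 225.04.
Round 2 (the publisher proposes): the author can get 225.04 next round, worth 0.6 × 225.04 = 135.024 now; the publisher offers that and keeps 364.976.
Round 1 (the author proposes): the publisher can get 364.976 next round, worth 0.56 × 364.976 = 204.38656 now, so the author offers 204.38656, keeping 295.61344.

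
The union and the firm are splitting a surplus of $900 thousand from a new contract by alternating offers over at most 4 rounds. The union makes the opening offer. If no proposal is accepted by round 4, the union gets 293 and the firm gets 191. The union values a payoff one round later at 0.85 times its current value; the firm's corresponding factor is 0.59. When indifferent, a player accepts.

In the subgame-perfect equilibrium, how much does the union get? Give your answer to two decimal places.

Round 4 (the firm proposes): the union gets 293 if talks fail, so the firm offers 293 and keeps 607.
Round 3 (the union proposes): the firm can get 607 next round, worth 0.59 × 607 = 358.13 now. The union offers 358.13 and keeps 900 − 358.13 = 541.87.
Round 2 (the firm proposes): the union can get 541.87 next round, worth 0.85 × 541.87 = 460.5895 now. The firm offers 460.5895 and keeps 900 − 460.5895 = 439.4105.
Round 1 (the union proposes): the firm can get 439.4105 next round, worth 0.59 × 439.4105 = 259.252195 now, so the union offers 259.252195, keeping 640.747805.

640.75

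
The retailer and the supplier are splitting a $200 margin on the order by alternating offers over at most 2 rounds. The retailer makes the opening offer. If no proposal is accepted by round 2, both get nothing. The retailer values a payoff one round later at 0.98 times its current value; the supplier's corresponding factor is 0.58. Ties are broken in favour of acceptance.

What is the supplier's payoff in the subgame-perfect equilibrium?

116

Round 2 (the supplier proposes): the retailer will accept anything ≥ 0, so the supplier offers 0 and keeps 200.
Round 1 (the retailer proposes): the supplier can get 200 next round, worth 0.58 × 200 = 116 now; the retailer offers that and keeps 84.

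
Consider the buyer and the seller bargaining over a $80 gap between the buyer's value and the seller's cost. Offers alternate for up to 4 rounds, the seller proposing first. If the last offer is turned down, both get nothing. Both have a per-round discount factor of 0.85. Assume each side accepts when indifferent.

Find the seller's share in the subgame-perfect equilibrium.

20.67

Round 4 (the buyer proposes): the seller will accept anything ≥ 0, so the buyer offers 0 and keeps 80.
Round 3 (the seller proposes): the buyer can get 80 next round, worth 0.85 × 80 = 68 now. The seller offers 68 and keeps 80 − 68 = 12.
Round 2 (the buyer proposes): the seller can get 12 next round, worth 0.85 × 12 = 10.2 now, so the buyer offers 10.2, keeping 69.8.
Round 1 (the seller proposes): the buyer can get 69.8 next round, worth 0.85 × 69.8 = 59.33 now. The seller offers 59.33 and keeps 80 − 59.33 = 20.67.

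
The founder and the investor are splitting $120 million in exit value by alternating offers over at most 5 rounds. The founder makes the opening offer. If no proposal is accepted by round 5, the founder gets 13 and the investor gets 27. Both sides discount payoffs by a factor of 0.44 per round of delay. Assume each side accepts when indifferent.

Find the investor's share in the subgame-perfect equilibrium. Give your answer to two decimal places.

Round 5 (the founder proposes): the investor gets 27 if talks fail, so the founder offers 27 and keeps 93.
Round 4 (the investor proposes): the founder can get 93 next round, worth 0.44 × 93 = 40.92 now; the investor offers that and keeps 79.08.
Round 3 (the founder proposes): the investor can get 79.08 next round, worth 0.44 × 79.08 = 34.7952 now. The founder offers 34.7952 and keeps 120 − 34.7952 = 85.2048.
Round 2 (the investor proposes): the founder can get 85.2048 next round, worth 0.44 × 85.2048 = 37.490112 now, so the investor offers 37.490112, keeping 82.509888.
Round 1 (the founder proposes): the investor can get 82.509888 next round, worth 0.44 × 82.509888 = 36.30435072 now. The founder offers 36.30435072 and keeps 120 − 36.30435072 = 83.69564928.

36.30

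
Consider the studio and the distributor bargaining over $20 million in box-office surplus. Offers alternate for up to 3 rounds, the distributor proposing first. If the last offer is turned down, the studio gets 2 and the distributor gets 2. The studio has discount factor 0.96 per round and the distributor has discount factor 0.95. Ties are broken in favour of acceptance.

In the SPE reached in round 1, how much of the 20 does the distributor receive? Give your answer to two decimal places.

Solve by backward induction from round 3.
Round 3 (the distributor proposes): the studio gets 2 if talks fail, so the distributor offers 2 and keeps 18.
Round 2 (the studio proposes): the distributor can get 18 next round, worth 0.95 × 18 = 17.1 now. The studio offers 17.1 and keeps 20 − 17.1 = 2.9.
Round 1 (the distributor proposes): the studio can get 2.9 next round, worth 0.96 × 2.9 = 2.784 now; the distributor offers that and keeps 17.216.

17.22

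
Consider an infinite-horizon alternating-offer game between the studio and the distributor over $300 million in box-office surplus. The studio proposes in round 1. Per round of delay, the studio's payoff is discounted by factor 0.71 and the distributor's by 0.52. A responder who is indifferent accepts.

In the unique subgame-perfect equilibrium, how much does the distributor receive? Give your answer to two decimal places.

71.72

When the studio proposes, the distributor accepts any offer worth at least 0.52 times what the distributor would get by proposing next round; and vice versa.
This gives x = 300 − 0.52y and y = 300 − 0.71x, where x and y are each side's share when it proposes.
Hence (1 − 0.52·0.71)x = 300(1 − 0.52), i.e. 0.6308·x = 144.
x ≈ 228.2815; the distributor's share is 300 − x ≈ 71.7185.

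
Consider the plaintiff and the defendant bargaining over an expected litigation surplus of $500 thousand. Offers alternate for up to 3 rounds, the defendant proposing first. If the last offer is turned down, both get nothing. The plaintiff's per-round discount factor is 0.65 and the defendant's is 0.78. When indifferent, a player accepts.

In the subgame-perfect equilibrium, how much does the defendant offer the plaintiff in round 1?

71.5

Round 3 (the defendant proposes): rejection yields 0 for the plaintiff; the defendant offers 0 and keeps 500.
Round 2 (the plaintiff proposes): the defendant can get 500 next round, worth 0.78 × 500 = 390 now. The plaintiff offers 390 and keeps 500 − 390 = 110.
Round 1 (the defendant proposes): the plaintiff can get 110 next round, worth 0.65 × 110 = 71.5 now. The defendant offers 71.5 and keeps 500 − 71.5 = 428.5.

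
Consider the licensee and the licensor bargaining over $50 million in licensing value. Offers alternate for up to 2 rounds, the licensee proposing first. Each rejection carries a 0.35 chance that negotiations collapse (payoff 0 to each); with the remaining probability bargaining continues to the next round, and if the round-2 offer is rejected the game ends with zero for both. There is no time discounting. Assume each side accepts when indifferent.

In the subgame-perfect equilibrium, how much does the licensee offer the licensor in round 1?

32.5

Round 2 (the licensor proposes): the licensee will accept anything ≥ 0, so the licensor offers 0 and keeps 50.
Round 1 (the licensee proposes): rejecting gives the licensor an expected 0.65 × 50 = 32.5; the licensee offers that and keeps 17.5.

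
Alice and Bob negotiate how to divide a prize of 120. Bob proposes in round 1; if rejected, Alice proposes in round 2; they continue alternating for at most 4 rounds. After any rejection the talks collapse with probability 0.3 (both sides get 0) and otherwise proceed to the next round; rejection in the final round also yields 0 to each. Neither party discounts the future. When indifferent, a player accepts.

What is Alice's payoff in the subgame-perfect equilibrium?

Round 4 (Alice proposes): rejection yields 0 for Bob; Alice offers 0 and keeps 120.
Round 3 (Bob proposes): rejecting gives Alice an expected 0.7 × 120 = 84; Bob offers that and keeps 36.
Round 2 (Alice proposes): rejecting gives Bob an expected 0.7 × 36 = 25.2. Alice offers 25.2 and keeps 120 − 25.2 = 94.8.
Round 1 (Bob proposes): rejecting gives Alice an expected 0.7 × 94.8 = 66.36; Bob offers that and keeps 53.64.

66.36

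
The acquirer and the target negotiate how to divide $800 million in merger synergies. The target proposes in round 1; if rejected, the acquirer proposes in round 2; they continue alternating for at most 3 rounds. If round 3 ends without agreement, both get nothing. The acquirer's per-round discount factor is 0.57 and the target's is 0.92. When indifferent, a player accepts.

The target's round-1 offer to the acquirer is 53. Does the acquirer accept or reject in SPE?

Round 3 (the target proposes): the acquirer will accept anything ≥ 0, so the target offers 0 and keeps 800.
Round 2 (the acquirer proposes): the target can get 800 next round, worth 0.92 × 800 = 736 now; the acquirer offers that and keeps 64.
So by rejecting in round 1, the acquirer gets 64 next round, worth 0.57 × 64 = 36.48 now.
Offer 53 ≥ 36.48, so the acquirer accepts.

Accept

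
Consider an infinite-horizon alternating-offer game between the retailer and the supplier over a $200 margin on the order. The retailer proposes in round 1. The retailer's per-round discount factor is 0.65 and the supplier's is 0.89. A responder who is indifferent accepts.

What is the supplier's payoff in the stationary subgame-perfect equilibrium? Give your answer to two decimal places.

In a stationary SPE each proposer offers the other exactly their discounted continuation value.
If the retailer keeps x when proposing and the supplier keeps y when proposing, then x = 200 − 0.89y and y = 200 − 0.65x.
Solving: x = 200(1 − 0.89) / (1 − 0.65·0.89) = 22 / 0.4215 ≈ 52.1945.
The supplier gets 200 − 52.1945 ≈ 147.8055.

147.81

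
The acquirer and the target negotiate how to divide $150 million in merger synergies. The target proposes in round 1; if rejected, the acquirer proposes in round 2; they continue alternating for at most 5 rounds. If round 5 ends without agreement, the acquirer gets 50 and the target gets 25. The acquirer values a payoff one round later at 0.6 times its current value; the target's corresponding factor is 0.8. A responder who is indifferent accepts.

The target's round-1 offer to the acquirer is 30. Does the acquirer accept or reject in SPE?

Round 5 (the target proposes): the acquirer gets 50 if talks fail, so the target offers 50 and keeps 100.
Round 4 (the acquirer proposes): the target can get 100 next round, worth 0.8 × 100 = 80 now; the acquirer offers that and keeps 70.
Round 3 (the target proposes): the acquirer can get 70 next round, worth 0.6 × 70 = 42 now. The target offers 42 and keeps 150 − 42 = 108.
Round 2 (the acquirer proposes): the target can get 108 next round, worth 0.8 × 108 = 86.4 now, so the acquirer offers 86.4, keeping 63.6.
So by rejecting in round 1, the acquirer gets 63.6 next round, worth 0.6 × 63.6 = 38.16 now.
Offer 30 < 38.16, so the acquirer rejects.

Reject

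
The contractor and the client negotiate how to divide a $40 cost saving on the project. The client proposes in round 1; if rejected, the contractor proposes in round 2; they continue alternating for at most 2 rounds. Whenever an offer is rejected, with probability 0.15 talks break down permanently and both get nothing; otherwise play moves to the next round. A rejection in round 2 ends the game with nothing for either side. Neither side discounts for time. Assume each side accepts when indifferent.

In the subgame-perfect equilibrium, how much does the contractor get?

Round 2 (the contractor proposes): rejection yields 0 for the client; the contractor offers 0 and keeps 40.
Round 1 (the client proposes): rejecting gives the contractor an expected 0.85 × 40 = 34, so the client offers 34, keeping 6.

34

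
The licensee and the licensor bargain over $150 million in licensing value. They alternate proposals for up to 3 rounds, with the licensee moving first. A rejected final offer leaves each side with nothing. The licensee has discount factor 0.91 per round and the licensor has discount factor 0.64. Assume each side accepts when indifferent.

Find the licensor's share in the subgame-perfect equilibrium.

Round 3 (the licensee proposes): the licensor will accept anything ≥ 0, so the licensee offers 0 and keeps 150.
Round 2 (the licensor proposes): the licensee can get 150 next round, worth 0.91 × 150 = 136.5 now. The licensor offers 136.5 and keeps 150 − 136.5 = 13.5.
Round 1 (the licensee proposes): the licensor can get 13.5 next round, worth 0.64 × 13.5 = 8.64 now, so the licensee offers 8.64, keeping 141.36.

8.64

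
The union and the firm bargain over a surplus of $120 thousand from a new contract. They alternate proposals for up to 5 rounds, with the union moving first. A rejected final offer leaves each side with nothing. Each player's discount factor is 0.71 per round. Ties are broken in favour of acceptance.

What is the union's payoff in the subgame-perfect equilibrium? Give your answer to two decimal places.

Work backward from the last round.
Round 5 (the union proposes): the firm will accept anything ≥ 0, so the union offers 0 and keeps 120.
Round 4 (the firm proposes): the union can get 120 next round, worth 0.71 × 120 = 85.2 now; the firm offers that and keeps 34.8.
Round 3 (the union proposes): the firm can get 34.8 next round, worth 0.71 × 34.8 = 24.708 now. The union offers 24.708 and keeps 120 − 24.708 = 95.292.
Round 2 (the firm proposes): the union can get 95.292 next round, worth 0.71 × 95.292 = 67.65732 now; the firm offers that and keeps 52.34268.
Round 1 (the union proposes): the firm can get 52.34268 next round, worth 0.71 × 52.34268 = 37.1633028 now. The union offers 37.1633028 and keeps 120 − 37.1633028 = 82.8366972.

82.84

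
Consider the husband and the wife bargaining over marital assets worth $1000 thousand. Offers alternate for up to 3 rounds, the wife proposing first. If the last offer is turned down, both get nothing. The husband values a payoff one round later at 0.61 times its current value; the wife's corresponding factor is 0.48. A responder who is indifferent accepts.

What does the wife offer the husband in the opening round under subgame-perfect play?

Round 3 (the wife proposes): the husband will accept anything ≥ 0, so the wife offers 0 and keeps 1000.
Round 2 (the husband proposes): the wife can get 1000 next round, worth 0.48 × 1000 = 480 now, so the husband offers 480, keeping 520.
Round 1 (the wife proposes): the husband can get 520 next round, worth 0.61 × 520 = 317.2 now. The wife offers 317.2 and keeps 1000 − 317.2 = 682.8.

317.2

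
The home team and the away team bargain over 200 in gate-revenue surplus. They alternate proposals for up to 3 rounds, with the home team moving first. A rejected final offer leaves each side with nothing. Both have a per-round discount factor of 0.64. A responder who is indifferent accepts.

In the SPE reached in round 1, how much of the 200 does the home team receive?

153.92

Round 3 (the home team proposes): rejection yields 0 for the away team; the home team offers 0 and keeps 200.
Round 2 (the away team proposes): the home team can get 200 next round, worth 0.64 × 200 = 128 now; the away team offers that and keeps 72.
Round 1 (the home team proposes): the away team can get 72 next round, worth 0.64 × 72 = 46.08 now; the home team offers that and keeps 153.92.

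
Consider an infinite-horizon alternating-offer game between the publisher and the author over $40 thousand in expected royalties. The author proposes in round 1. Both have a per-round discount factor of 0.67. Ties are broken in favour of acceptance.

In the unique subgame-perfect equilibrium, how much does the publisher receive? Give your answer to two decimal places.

16.05

When the author proposes, the publisher accepts any offer worth at least 0.67 times what the publisher would get by proposing next round; and vice versa.
This gives x = 40 − 0.67y and y = 40 − 0.67x, where x and y are each side's share when it proposes.
Hence (1 − 0.67·0.67)x = 40(1 − 0.67), i.e. 0.5511·x = 13.2.
x ≈ 23.9521; the publisher's share is 40 − x ≈ 16.0479.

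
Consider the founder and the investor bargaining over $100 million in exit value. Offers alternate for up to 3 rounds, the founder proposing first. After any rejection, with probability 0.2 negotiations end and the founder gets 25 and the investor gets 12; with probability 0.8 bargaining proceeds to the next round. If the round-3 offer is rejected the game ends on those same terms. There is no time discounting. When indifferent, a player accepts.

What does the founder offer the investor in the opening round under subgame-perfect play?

22.08

Round 3 (the founder proposes): the investor gets 12 if talks fail, so the founder offers 12 and keeps 88.
Round 2 (the investor proposes): rejecting gives the founder an expected 0.8 × 88 + 0.2 × 25 = 75.4; the investor offers that and keeps 24.6.
Round 1 (the founder proposes): rejecting gives the investor an expected 0.8 × 24.6 + 0.2 × 12 = 22.08. The founder offers 22.08 and keeps 100 − 22.08 = 77.92.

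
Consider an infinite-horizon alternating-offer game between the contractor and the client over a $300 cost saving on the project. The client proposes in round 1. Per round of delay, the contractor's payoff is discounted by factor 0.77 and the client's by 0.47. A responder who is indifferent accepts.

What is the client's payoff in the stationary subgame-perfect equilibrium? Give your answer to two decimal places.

Let x be the client's share when the client proposes and y be the contractor's share when the contractor proposes.
The contractor accepts iff offered ≥ 0.77·y, so x = 300 − 0.77y. Symmetrically y = 300 − 0.47x.
Substituting: x = 300 − 0.77(300 − 0.47x), giving x(1 − 0.47·0.77) = 300(1 − 0.77).
So x = 300 × 0.23 / 0.6381 ≈ 108.1335, and the contractor receives 300 − x ≈ 191.8665.

108.13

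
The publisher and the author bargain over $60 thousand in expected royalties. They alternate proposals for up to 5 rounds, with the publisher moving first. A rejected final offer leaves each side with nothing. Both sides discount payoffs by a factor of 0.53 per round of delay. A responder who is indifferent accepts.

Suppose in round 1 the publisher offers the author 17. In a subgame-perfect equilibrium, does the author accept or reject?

Round 5 (the publisher proposes): rejection yields 0 for the author; the publisher offers 0 and keeps 60.
Round 4 (the author proposes): the publisher can get 60 next round, worth 0.53 × 60 = 31.8 now. The author offers 31.8 and keeps 60 − 31.8 = 28.2.
Round 3 (the publisher proposes): the author can get 28.2 next round, worth 0.53 × 28.2 = 14.946 now; the publisher offers that and keeps 45.054.
Round 2 (the author proposes): the publisher can get 45.054 next round, worth 0.53 × 45.054 = 23.87862 now; the author offers that and keeps 36.12138.
So by rejecting in round 1, the author gets 36.12138 next round, worth 0.53 × 36.12138 = 19.1443314 now.
Offer 17 < 19.1443314, so the author rejects.

Reject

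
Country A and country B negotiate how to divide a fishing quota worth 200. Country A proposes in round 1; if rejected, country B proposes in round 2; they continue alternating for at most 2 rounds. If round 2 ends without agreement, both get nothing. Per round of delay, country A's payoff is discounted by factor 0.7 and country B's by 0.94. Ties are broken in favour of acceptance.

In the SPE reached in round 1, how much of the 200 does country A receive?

Round 2 (country B proposes): country A will accept anything ≥ 0, so country B offers 0 and keeps 200.
Round 1 (country A proposes): country B can get 200 next round, worth 0.94 × 200 = 188 now; country A offers that and keeps 12.

12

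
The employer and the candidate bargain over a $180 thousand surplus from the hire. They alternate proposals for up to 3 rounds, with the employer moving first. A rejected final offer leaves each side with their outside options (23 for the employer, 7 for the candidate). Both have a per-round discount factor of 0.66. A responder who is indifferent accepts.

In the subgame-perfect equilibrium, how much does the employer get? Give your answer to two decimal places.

136.56

Round 3 (the employer proposes): the candidate gets 7 if talks fail, so the employer offers 7 and keeps 173.
Round 2 (the candidate proposes): the employer can get 173 next round, worth 0.66 × 173 = 114.18 now; the candidate offers that and keeps 65.82.
Round 1 (the employer proposes): the candidate can get 65.82 next round, worth 0.66 × 65.82 = 43.4412 now, so the employer offers 43.4412, keeping 136.5588.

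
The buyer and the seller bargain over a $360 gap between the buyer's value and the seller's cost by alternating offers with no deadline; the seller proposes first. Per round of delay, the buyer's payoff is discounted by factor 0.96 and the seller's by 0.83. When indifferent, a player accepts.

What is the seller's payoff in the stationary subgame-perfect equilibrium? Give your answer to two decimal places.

When the seller proposes, the buyer accepts any offer worth at least 0.96 times what the buyer would get by proposing next round; and vice versa.
This gives x = 360 − 0.96y and y = 360 − 0.83x, where x and y are each side's share when it proposes.
Hence (1 − 0.96·0.83)x = 360(1 − 0.96), i.e. 0.2032·x = 14.4.
x ≈ 70.8661; the buyer's share is 360 − x ≈ 289.1339.

70.87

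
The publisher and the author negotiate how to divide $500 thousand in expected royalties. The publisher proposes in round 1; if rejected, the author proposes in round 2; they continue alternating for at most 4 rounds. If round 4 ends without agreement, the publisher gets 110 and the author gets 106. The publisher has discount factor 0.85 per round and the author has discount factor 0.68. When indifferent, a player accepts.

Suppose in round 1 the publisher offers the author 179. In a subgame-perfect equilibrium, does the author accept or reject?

Work out the author's continuation value if the offer is rejected.
Round 4 (the author proposes): the publisher gets 110 if talks fail, so the author offers 110 and keeps 390.
Round 3 (the publisher proposes): the author can get 390 next round, worth 0.68 × 390 = 265.2 now. The publisher offers 265.2 and keeps 500 − 265.2 = 234.8.
Round 2 (the author proposes): the publisher can get 234.8 next round, worth 0.85 × 234.8 = 199.58 now, so the author offers 199.58, keeping 300.42.
So by rejecting in round 1, the author gets 300.42 next round, worth 0.68 × 300.42 = 204.2856 now.
Offer 179 < 204.2856, so the author rejects.

Reject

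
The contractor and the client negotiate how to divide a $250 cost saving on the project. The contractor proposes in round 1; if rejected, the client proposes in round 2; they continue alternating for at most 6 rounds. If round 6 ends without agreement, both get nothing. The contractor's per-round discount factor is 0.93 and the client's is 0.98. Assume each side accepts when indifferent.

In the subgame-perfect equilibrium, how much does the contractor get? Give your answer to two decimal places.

13.71

Round 6 (the client proposes): rejection yields 0 for the contractor; the client offers 0 and keeps 250.
Round 5 (the contractor proposes): the client can get 250 next round, worth 0.98 × 250 = 245 now. The contractor offers 245 and keeps 250 − 245 = 5.
Round 4 (the client proposes): the contractor can get 5 next round, worth 0.93 × 5 = 4.65 now; the client offers that and keeps 245.35.
Round 3 (the contractor proposes): the client can get 245.35 next round, worth 0.98 × 245.35 = 240.443 now. The contractor offers 240.443 and keeps 250 − 240.443 = 9.557.
Round 2 (the client proposes): the contractor can get 9.557 next round, worth 0.93 × 9.557 = 8.88801 now. The client offers 8.88801 and keeps 250 − 8.88801 = 241.11199.
Round 1 (the contractor proposes): the client can get 241.11199 next round, worth 0.98 × 241.11199 = 236.2897502 now, so the contractor offers 236.2897502, keeping 13.7102498.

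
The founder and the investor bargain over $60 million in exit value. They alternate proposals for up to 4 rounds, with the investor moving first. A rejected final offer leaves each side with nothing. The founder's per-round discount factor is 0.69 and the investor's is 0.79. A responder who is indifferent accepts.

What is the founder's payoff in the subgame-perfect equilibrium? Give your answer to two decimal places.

31.26

Round 4 (the founder proposes): the investor will accept anything ≥ 0, so the founder offers 0 and keeps 60.
Round 3 (the investor proposes): the founder can get 60 next round, worth 0.69 × 60 = 41.4 now; the investor offers that and keeps 18.6.
Round 2 (the founder proposes): the investor can get 18.6 next round, worth 0.79 × 18.6 = 14.694 now, so the founder offers 14.694, keeping 45.306.
Round 1 (the investor proposes): the founder can get 45.306 next round, worth 0.69 × 45.306 = 31.26114 now, so the investor offers 31.26114, keeping 28.73886.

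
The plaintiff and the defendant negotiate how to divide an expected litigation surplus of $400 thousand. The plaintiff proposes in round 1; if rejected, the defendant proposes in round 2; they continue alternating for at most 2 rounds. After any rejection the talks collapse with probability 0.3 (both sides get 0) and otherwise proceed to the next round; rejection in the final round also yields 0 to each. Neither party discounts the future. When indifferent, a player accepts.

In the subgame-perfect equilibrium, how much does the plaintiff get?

120

Round 2 (the defendant proposes): rejection yields 0 for the plaintiff; the defendant offers 0 and keeps 400.
Round 1 (the plaintiff proposes): rejecting gives the defendant an expected 0.7 × 400 = 280, so the plaintiff offers 280, keeping 120.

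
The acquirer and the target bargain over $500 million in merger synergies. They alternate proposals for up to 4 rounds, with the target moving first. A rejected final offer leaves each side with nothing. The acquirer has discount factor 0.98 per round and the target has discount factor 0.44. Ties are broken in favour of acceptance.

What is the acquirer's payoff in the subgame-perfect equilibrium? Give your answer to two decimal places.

Round 4 (the acquirer proposes): the target will accept anything ≥ 0, so the acquirer offers 0 and keeps 500.
Round 3 (the target proposes): the acquirer can get 500 next round, worth 0.98 × 500 = 490 now. The target offers 490 and keeps 500 − 490 = 10.
Round 2 (the acquirer proposes): the target can get 10 next round, worth 0.44 × 10 = 4.4 now; the acquirer offers that and keeps 495.6.
Round 1 (the target proposes): the acquirer can get 495.6 next round, worth 0.98 × 495.6 = 485.688 now; the target offers that and keeps 14.312.

485.69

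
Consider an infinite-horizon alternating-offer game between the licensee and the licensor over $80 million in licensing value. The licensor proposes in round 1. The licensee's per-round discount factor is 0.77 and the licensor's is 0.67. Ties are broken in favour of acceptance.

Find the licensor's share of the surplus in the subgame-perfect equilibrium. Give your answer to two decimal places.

When the licensor proposes, the licensee accepts any offer worth at least 0.77 times what the licensee would get by proposing next round; and vice versa.
This gives x = 80 − 0.77y and y = 80 − 0.67x, where x and y are each side's share when it proposes.
Hence (1 − 0.77·0.67)x = 80(1 − 0.77), i.e. 0.4841·x = 18.4.
x ≈ 38.0087; the licensee's share is 80 − x ≈ 41.9913.

38.01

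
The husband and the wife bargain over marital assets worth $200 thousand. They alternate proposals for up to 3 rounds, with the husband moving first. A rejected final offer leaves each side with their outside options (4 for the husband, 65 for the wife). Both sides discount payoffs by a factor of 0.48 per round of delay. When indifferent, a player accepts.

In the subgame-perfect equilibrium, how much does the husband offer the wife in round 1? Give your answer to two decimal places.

64.90

Round 3 (the husband proposes): the wife gets 65 if talks fail, so the husband offers 65 and keeps 135.
Round 2 (the wife proposes): the husband can get 135 next round, worth 0.48 × 135 = 64.8 now; the wife offers that and keeps 135.2.
Round 1 (the husband proposes): the wife can get 135.2 next round, worth 0.48 × 135.2 = 64.896 now; the husband offers that and keeps 135.104.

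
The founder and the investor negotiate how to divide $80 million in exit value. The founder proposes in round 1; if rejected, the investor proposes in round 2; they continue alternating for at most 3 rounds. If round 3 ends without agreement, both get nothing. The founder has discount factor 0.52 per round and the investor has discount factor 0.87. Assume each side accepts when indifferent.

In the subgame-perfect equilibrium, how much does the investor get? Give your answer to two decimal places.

Round 3 (the founder proposes): rejection yields 0 for the investor; the founder offers 0 and keeps 80.
Round 2 (the investor proposes): the founder can get 80 next round, worth 0.52 × 80 = 41.6 now; the investor offers that and keeps 38.4.
Round 1 (the founder proposes): the investor can get 38.4 next round, worth 0.87 × 38.4 = 33.408 now. The founder offers 33.408 and keeps 80 − 33.408 = 46.592.

33.41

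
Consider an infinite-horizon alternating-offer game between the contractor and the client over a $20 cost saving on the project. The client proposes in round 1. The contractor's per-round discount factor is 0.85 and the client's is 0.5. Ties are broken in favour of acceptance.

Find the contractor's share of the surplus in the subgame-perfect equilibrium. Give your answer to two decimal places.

When the client proposes, the contractor accepts any offer worth at least 0.85 times what the contractor would get by proposing next round; and vice versa.
This gives x = 20 − 0.85y and y = 20 − 0.5x, where x and y are each side's share when it proposes.
Hence (1 − 0.85·0.5)x = 20(1 − 0.85), i.e. 0.575·x = 3.
x ≈ 5.2174; the contractor's share is 20 − x ≈ 14.7826.

14.78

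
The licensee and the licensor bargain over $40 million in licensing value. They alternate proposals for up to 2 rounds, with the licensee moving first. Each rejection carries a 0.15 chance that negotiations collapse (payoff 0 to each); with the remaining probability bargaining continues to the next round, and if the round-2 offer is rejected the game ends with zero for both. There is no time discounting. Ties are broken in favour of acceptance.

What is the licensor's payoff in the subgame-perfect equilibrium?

By backward induction:
Round 2 (the licensor proposes): the licensee will accept anything ≥ 0, so the licensor offers 0 and keeps 40.
Round 1 (the licensee proposes): rejecting gives the licensor an expected 0.85 × 40 = 34; the licensee offers that and keeps 6.

34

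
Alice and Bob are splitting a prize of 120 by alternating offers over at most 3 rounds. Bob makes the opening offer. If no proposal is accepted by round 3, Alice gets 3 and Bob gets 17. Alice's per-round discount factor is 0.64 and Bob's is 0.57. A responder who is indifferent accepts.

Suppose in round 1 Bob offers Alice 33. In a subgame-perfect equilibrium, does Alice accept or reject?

Reject

Work out Alice's continuation value if the offer is rejected.
Round 3 (Bob proposes): Alice gets 3 if talks fail, so Bob offers 3 and keeps 117.
Round 2 (Alice proposes): Bob can get 117 next round, worth 0.57 × 117 = 66.69 now. Alice offers 66.69 and keeps 120 − 66.69 = 53.31.
So by rejecting in round 1, Alice gets 53.31 next round, worth 0.64 × 53.31 = 34.1184 now.
Offer 33 < 34.1184, so Alice rejects.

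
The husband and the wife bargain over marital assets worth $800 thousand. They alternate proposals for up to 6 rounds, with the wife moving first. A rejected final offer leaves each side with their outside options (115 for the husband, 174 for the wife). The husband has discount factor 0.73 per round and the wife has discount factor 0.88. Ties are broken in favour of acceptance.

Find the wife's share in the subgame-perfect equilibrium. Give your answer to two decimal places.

496.32

By backward induction:
Round 6 (the husband proposes): the wife gets 174 if talks fail, so the husband offers 174 and keeps 626.
Round 5 (the wife proposes): the husband can get 626 next round, worth 0.73 × 626 = 456.98 now; the wife offers that and keeps 343.02.
Round 4 (the husband proposes): the wife can get 343.02 next round, worth 0.88 × 343.02 = 301.8576 now, so the husband offers 301.8576, keeping 498.1424.
Round 3 (the wife proposes): the husband can get 498.1424 next round, worth 0.73 × 498.1424 = 363.643952 now; the wife offers that and keeps 436.356048.
Round 2 (the husband proposes): the wife can get 436.356048 next round, worth 0.88 × 436.356048 = 383.99332224 now, so the husband offers 383.99332224, keeping 416.00667776.
Round 1 (the wife proposes): the husband can get 416.00667776 next round, worth 0.73 × 416.00667776 = 303.6848747648 now. The wife offers 303.6848747648 and keeps 800 − 303.6848747648 = 496.3151252352.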